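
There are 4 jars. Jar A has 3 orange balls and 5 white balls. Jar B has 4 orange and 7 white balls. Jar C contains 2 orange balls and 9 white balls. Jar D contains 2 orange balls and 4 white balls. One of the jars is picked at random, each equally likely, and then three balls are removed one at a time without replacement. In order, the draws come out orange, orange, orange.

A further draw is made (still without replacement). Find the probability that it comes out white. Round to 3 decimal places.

0.928

Compute the likelihood of the observed sequence for each case: P(data | jar A) = (3/8)(2/7)(1/6) = 0.017857; P(data | jar B) = (4/11)(3/10)(2/9) = 0.024242; P(data | jar C) = (2/11)(1/10)(0/9) = 0; P(data | jar D) = (2/6)(1/5)(0/4) = 0.
Weighting by the prior gives 1/4 · 0.017857 = 0.0044643, 1/4 · 0.024242 = 0.0060606, 1/4 · 0 = 0, 1/4 · 0 = 0; with total 0.010525.
Dividing through by the total gives posterior P(jar A | data) = 0.42416, P(jar B | data) = 0.57584, P(jar C | data) = 0, P(jar D | data) = 0.
The predictive probability is P(white next | data) = (1)(0.42416) + (7/8)(0.57584) = 0.92802.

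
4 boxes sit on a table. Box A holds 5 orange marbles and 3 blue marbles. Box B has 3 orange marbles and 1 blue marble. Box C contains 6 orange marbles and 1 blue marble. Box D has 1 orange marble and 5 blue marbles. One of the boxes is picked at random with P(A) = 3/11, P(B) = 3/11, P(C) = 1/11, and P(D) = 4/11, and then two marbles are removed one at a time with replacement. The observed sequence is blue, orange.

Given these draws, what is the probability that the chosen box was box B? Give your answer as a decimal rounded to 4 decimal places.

0.2894

The likelihood of the observed sequence under each hypothesis: P(data | box A) = (3/8)(5/8) = 0.23438; P(data | box B) = (1/4)(3/4) = 0.1875; P(data | box C) = (1/7)(6/7) = 0.12245; P(data | box D) = (5/6)(1/6) = 0.13889.
Multiplying each by its prior: 3/11 · 0.23438 = 0.06392, 3/11 · 0.1875 = 0.051136, 1/11 · 0.12245 = 0.011132, 4/11 · 0.13889 = 0.050505; with total 0.17669.
Therefore the posterior P(box B | data) = (0.051136) / (0.17669) = 0.28941.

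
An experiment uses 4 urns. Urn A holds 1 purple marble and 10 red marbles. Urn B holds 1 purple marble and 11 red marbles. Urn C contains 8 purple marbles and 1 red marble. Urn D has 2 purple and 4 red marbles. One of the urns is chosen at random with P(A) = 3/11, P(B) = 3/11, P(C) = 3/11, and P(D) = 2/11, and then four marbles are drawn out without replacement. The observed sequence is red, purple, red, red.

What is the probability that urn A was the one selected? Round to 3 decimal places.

For each hypothesis, P(data | H) works out to: P(data | urn A) = (10/11)(1/10)(9/9)(8/8) = 0.090909; P(data | urn B) = (11/12)(1/11)(10/10)(9/9) = 0.083333; P(data | urn C) = (1/9)(8/8)(0/7) = 0; P(data | urn D) = (4/6)(2/5)(3/4)(2/3) = 0.13333.
The prior-weighted likelihoods are 3/11 · 0.090909 = 0.024793, 3/11 · 0.083333 = 0.022727, 3/11 · 0 = 0, 2/11 · 0.13333 = 0.024242; summing to 0.071763.
By Bayes' rule, P(urn A | data) = (0.024793) / (0.071763) = 0.34549.

0.345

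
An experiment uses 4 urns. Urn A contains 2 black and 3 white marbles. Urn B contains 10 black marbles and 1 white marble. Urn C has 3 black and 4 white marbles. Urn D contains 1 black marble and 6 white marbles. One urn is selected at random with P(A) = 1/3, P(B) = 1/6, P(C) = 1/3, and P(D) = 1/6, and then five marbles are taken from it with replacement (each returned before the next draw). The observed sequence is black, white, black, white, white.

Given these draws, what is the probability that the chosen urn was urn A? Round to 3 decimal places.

0.457

Compute the likelihood of the observed sequence for each case: P(data | urn A) = (2/5)(3/5)(2/5)(3/5)(3/5) = 0.03456; P(data | urn B) = (10/11)(1/11)(10/11)(1/11)(1/11) = 0.00062092; P(data | urn C) = (3/7)(4/7)(3/7)(4/7)(4/7) = 0.034271; P(data | urn D) = (1/7)(6/7)(1/7)(6/7)(6/7) = 0.012852.
Multiplying each by its prior: 1/3 · 0.03456 = 0.01152, 1/6 · 0.00062092 = 0.00010349, 1/3 · 0.034271 = 0.011424, 1/6 · 0.012852 = 0.002142; with total 0.025189.
So P(urn A | data) = (0.01152) / (0.025189) = 0.45734.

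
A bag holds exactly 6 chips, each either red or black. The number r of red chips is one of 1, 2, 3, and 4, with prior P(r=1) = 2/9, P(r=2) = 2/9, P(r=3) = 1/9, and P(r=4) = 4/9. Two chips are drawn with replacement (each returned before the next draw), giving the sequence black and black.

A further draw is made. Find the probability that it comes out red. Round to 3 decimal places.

0.319

For each hypothesis, P(data | H) works out to: P(data | r = 1) = (5/6)(5/6) = 25/36; P(data | r = 2) = (4/6)(4/6) = 4/9; P(data | r = 3) = (3/6)(3/6) = 1/4; P(data | r = 4) = (2/6)(2/6) = 1/9.
Multiplying each by its prior: 2/9 · 25/36 = 25/162, 2/9 · 4/9 = 8/81, 1/9 · 1/4 = 1/36, 4/9 · 1/9 = 4/81; summing to 107/324.
Normalising, the posterior is P(r = 1 | data) = 50/107, P(r = 2 | data) = 32/107, P(r = 3 | data) = 9/107, P(r = 4 | data) = 16/107.
The predictive probability is P(red next | data) = (1/6)(50/107) + (1/3)(32/107) + (1/2)(9/107) + (2/3)(16/107) = 205/642.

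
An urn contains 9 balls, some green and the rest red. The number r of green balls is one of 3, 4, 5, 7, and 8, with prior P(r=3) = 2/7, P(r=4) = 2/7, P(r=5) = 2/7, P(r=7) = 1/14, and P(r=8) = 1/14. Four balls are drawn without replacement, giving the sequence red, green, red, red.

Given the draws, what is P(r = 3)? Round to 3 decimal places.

Compute the likelihood of the observed sequence for each case: P(data | r = 3) = (6/9)(3/8)(5/7)(4/6) = 5/42; P(data | r = 4) = (5/9)(4/8)(4/7)(3/6) = 5/63; P(data | r = 5) = (4/9)(5/8)(3/7)(2/6) = 5/126; P(data | r = 7) = (2/9)(7/8)(1/7)(0/6) = 0; P(data | r = 8) = (1/9)(8/8)(0/7) = 0.
Weighting by the prior gives 2/7 · 5/42 = 5/147, 2/7 · 5/63 = 10/441, 2/7 · 5/126 = 5/441, 1/14 · 0 = 0, 1/14 · 0 = 0; these sum to 10/147.
So P(r = 3 | data) = (5/147) / (10/147) = 1/2.

0.500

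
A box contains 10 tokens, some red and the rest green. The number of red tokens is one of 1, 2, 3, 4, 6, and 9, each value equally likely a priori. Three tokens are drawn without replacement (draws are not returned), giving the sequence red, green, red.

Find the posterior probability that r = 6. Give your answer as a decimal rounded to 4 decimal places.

Compute the likelihood of the observed sequence for each case: P(data | r = 1) = (1/10)(9/9)(0/8) = 0; P(data | r = 2) = (2/10)(8/9)(1/8) = 0.022222; P(data | r = 3) = (3/10)(7/9)(2/8) = 0.058333; P(data | r = 4) = (4/10)(6/9)(3/8) = 0.1; P(data | r = 6) = (6/10)(4/9)(5/8) = 0.16667; P(data | r = 9) = (9/10)(1/9)(8/8) = 0.1.
Weighting by the prior gives 1/6 · 0 = 0, 1/6 · 0.022222 = 0.0037037, 1/6 · 0.058333 = 0.0097222, 1/6 · 0.1 = 0.016667, 1/6 · 0.16667 = 0.027778, 1/6 · 0.1 = 0.016667; these sum to 0.074537.
Therefore the posterior P(r = 6 | data) = (0.027778) / (0.074537) = 0.37267.

0.3727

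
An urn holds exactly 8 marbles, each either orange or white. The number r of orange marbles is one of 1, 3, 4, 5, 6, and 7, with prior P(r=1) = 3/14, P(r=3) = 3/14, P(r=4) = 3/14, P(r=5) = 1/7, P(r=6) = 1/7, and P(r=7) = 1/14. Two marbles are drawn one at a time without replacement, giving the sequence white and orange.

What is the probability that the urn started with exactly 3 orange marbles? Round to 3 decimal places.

Compute the likelihood of the observed sequence for each case: P(data | r = 1) = (7/8)(1/7) = 1/8; P(data | r = 3) = (5/8)(3/7) = 15/56; P(data | r = 4) = (4/8)(4/7) = 2/7; P(data | r = 5) = (3/8)(5/7) = 15/56; P(data | r = 6) = (2/8)(6/7) = 3/14; P(data | r = 7) = (1/8)(7/7) = 1/8.
Weighting by the prior gives 3/14 · 1/8 = 3/112, 3/14 · 15/56 = 45/784, 3/14 · 2/7 = 3/49, 1/7 · 15/56 = 15/392, 1/7 · 3/14 = 3/98, 1/14 · 1/8 = 1/112; summing to 25/112.
Hence P(r = 3 | data) = (45/784) / (25/112) = 9/35.

0.257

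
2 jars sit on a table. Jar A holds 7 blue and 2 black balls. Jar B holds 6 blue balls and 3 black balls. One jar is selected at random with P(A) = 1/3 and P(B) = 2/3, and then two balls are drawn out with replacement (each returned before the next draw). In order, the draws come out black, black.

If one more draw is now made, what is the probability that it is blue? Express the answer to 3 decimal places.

The likelihood of the observed sequence under each hypothesis: P(data | jar A) = (2/9)(2/9) = 4/81; P(data | jar B) = (3/9)(3/9) = 1/9.
Multiplying each by its prior: 1/3 · 4/81 = 4/243, 2/3 · 1/9 = 2/27; these sum to 22/243.
The posterior is then P(jar A | data) = 2/11, P(jar B | data) = 9/11.
The predictive probability is P(blue next | data) = (7/9)(2/11) + (2/3)(9/11) = 68/99.

0.687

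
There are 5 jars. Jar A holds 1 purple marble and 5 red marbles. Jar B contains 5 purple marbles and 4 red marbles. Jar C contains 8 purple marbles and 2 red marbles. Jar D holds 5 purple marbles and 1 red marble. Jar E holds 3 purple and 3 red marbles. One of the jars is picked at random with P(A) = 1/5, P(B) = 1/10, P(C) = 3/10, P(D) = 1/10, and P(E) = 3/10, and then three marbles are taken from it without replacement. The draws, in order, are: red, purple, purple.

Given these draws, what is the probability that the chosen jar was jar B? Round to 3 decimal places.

Under each hypothesis, the probability of the observed sequence is: P(data | jar A) = (5/6)(1/5)(0/4) = 0; P(data | jar B) = (4/9)(5/8)(4/7) = 0.15873; P(data | jar C) = (2/10)(8/9)(7/8) = 0.15556; P(data | jar D) = (1/6)(5/5)(4/4) = 0.16667; P(data | jar E) = (3/6)(3/5)(2/4) = 0.15.
The prior-weighted likelihoods are 1/5 · 0 = 0, 1/10 · 0.15873 = 0.015873, 3/10 · 0.15556 = 0.046667, 1/10 · 0.16667 = 0.016667, 3/10 · 0.15 = 0.045; these sum to 0.12421.
Hence P(jar B | data) = (0.015873) / (0.12421) = 0.1278.

0.128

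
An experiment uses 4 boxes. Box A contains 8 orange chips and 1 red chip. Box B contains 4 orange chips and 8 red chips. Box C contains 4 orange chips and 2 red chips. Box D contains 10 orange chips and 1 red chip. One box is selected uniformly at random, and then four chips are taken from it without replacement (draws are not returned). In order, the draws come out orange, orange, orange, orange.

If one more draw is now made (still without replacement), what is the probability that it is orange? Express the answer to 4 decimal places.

Under each hypothesis, the probability of the observed sequence is: P(data | box A) = (8/9)(7/8)(6/7)(5/6) = 0.55556; P(data | box B) = (4/12)(3/11)(2/10)(1/9) = 0.0020202; P(data | box C) = (4/6)(3/5)(2/4)(1/3) = 0.066667; P(data | box D) = (10/11)(9/10)(8/9)(7/8) = 0.63636.
Multiplying each by its prior: 1/4 · 0.55556 = 0.13889, 1/4 · 0.0020202 = 0.00050505, 1/4 · 0.066667 = 0.016667, 1/4 · 0.63636 = 0.15909; with total 0.31515.
Normalising, the posterior is P(box A | data) = 0.44071, P(box B | data) = 0.0016026, P(box C | data) = 0.052885, P(box D | data) = 0.50481.
Averaging over the posterior, P(orange next | data) = (4/5)(0.44071) + (0)(0.0016026) + (0)(0.052885) + (6/7)(0.50481) = 0.78526.

0.7853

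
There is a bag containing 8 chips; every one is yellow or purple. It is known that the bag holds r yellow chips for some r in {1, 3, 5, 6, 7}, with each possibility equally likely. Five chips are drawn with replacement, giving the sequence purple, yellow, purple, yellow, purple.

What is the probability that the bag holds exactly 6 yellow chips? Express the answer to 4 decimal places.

0.1161

The likelihood of the observed sequence under each hypothesis: P(data | r = 1) = (7/8)(1/8)(7/8)(1/8)(7/8) = 0.010468; P(data | r = 3) = (5/8)(3/8)(5/8)(3/8)(5/8) = 0.034332; P(data | r = 5) = (3/8)(5/8)(3/8)(5/8)(3/8) = 0.020599; P(data | r = 6) = (2/8)(6/8)(2/8)(6/8)(2/8) = 0.0087891; P(data | r = 7) = (1/8)(7/8)(1/8)(7/8)(1/8) = 0.0014954.
Weighting by the prior gives 1/5 · 0.010468 = 0.0020935, 1/5 · 0.034332 = 0.0068665, 1/5 · 0.020599 = 0.0041199, 1/5 · 0.0087891 = 0.0017578, 1/5 · 0.0014954 = 0.00029907; with total 0.015137.
Therefore the posterior P(r = 6 | data) = (0.0017578) / (0.015137) = 0.11613.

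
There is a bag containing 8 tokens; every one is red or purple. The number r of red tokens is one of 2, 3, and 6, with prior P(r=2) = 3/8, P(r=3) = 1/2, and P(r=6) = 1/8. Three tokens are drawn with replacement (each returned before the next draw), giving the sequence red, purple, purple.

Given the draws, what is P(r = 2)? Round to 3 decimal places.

0.400

The likelihood of the observed sequence under each hypothesis: P(data | r = 2) = (2/8)(6/8)(6/8) = 0.14062; P(data | r = 3) = (3/8)(5/8)(5/8) = 0.14648; P(data | r = 6) = (6/8)(2/8)(2/8) = 0.046875.
Multiplying each by its prior: 3/8 · 0.14062 = 0.052734, 1/2 · 0.14648 = 0.073242, 1/8 · 0.046875 = 0.0058594; these sum to 0.13184.
Therefore the posterior P(r = 2 | data) = (0.052734) / (0.13184) = 0.4.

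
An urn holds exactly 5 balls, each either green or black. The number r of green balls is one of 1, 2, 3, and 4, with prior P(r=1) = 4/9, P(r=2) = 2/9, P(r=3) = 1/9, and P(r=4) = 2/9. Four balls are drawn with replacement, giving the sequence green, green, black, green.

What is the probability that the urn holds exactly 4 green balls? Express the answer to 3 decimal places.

Under each hypothesis, the probability of the observed sequence is: P(data | r = 1) = (1/5)(1/5)(4/5)(1/5) = 0.0064; P(data | r = 2) = (2/5)(2/5)(3/5)(2/5) = 0.0384; P(data | r = 3) = (3/5)(3/5)(2/5)(3/5) = 0.0864; P(data | r = 4) = (4/5)(4/5)(1/5)(4/5) = 0.1024.
The prior-weighted likelihoods are 4/9 · 0.0064 = 0.0028444, 2/9 · 0.0384 = 0.0085333, 1/9 · 0.0864 = 0.0096, 2/9 · 0.1024 = 0.022756; these sum to 0.043733.
By Bayes' rule, P(r = 4 | data) = (0.022756) / (0.043733) = 0.52033.

0.520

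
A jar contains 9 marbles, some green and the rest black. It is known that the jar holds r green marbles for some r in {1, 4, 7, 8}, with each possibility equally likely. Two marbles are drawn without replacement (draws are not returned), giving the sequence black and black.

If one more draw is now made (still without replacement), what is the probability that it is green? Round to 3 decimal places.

The likelihood of the observed sequence under each hypothesis: P(data | r = 1) = (8/9)(7/8) = 7/9; P(data | r = 4) = (5/9)(4/8) = 5/18; P(data | r = 7) = (2/9)(1/8) = 1/36; P(data | r = 8) = (1/9)(0/8) = 0.
Multiplying each by its prior: 1/4 · 7/9 = 7/36, 1/4 · 5/18 = 5/72, 1/4 · 1/36 = 1/144, 1/4 · 0 = 0; with total 13/48.
Dividing through by the total gives posterior P(r = 1 | data) = 28/39, P(r = 4 | data) = 10/39, P(r = 7 | data) = 1/39, P(r = 8 | data) = 0.
So P(green next | data) = Σ P(green next | H) P(H | data) = (1/7)(28/39) + (4/7)(10/39) + (1)(1/39) = 25/91.

0.275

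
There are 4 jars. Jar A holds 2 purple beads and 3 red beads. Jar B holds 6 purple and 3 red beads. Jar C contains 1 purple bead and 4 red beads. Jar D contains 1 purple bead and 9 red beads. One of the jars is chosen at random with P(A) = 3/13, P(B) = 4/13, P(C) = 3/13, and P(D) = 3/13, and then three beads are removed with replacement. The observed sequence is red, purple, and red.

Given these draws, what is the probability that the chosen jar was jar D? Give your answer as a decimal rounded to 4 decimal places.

For each hypothesis, P(data | H) works out to: P(data | jar A) = (3/5)(2/5)(3/5) = 0.144; P(data | jar B) = (3/9)(6/9)(3/9) = 0.074074; P(data | jar C) = (4/5)(1/5)(4/5) = 0.128; P(data | jar D) = (9/10)(1/10)(9/10) = 0.081.
Multiplying each by its prior: 3/13 · 0.144 = 0.033231, 4/13 · 0.074074 = 0.022792, 3/13 · 0.128 = 0.029538, 3/13 · 0.081 = 0.018692; these sum to 0.10425.
By Bayes' rule, P(jar D | data) = (0.018692) / (0.10425) = 0.1793.

0.1793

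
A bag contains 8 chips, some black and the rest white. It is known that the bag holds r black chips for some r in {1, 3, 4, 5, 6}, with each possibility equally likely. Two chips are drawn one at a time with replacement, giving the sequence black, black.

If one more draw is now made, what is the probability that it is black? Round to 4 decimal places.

The likelihood of the observed sequence under each hypothesis: P(data | r = 1) = (1/8)(1/8) = 1/64; P(data | r = 3) = (3/8)(3/8) = 9/64; P(data | r = 4) = (4/8)(4/8) = 1/4; P(data | r = 5) = (5/8)(5/8) = 25/64; P(data | r = 6) = (6/8)(6/8) = 9/16.
Weighting by the prior gives 1/5 · 1/64 = 1/320, 1/5 · 9/64 = 9/320, 1/5 · 1/4 = 1/20, 1/5 · 25/64 = 5/64, 1/5 · 9/16 = 9/80; with total 87/320.
Normalising, the posterior is P(r = 1 | data) = 1/87, P(r = 3 | data) = 3/29, P(r = 4 | data) = 16/87, P(r = 5 | data) = 25/87, P(r = 6 | data) = 12/29.
So P(black next | data) = Σ P(black next | H) P(H | data) = (1/8)(1/87) + (3/8)(3/29) + (1/2)(16/87) + (5/8)(25/87) + (3/4)(12/29) = 433/696.

0.6221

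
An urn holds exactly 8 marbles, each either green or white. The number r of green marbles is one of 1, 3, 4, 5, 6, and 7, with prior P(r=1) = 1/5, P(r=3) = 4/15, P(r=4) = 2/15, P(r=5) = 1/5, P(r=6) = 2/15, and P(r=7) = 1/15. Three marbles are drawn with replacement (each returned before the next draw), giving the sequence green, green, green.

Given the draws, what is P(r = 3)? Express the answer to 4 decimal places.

For each hypothesis, P(data | H) works out to: P(data | r = 1) = (1/8)(1/8)(1/8) = 0.0019531; P(data | r = 3) = (3/8)(3/8)(3/8) = 0.052734; P(data | r = 4) = (4/8)(4/8)(4/8) = 0.125; P(data | r = 5) = (5/8)(5/8)(5/8) = 0.24414; P(data | r = 6) = (6/8)(6/8)(6/8) = 0.42188; P(data | r = 7) = (7/8)(7/8)(7/8) = 0.66992.
The prior-weighted likelihoods are 1/5 · 0.0019531 = 0.00039063, 4/15 · 0.052734 = 0.014063, 2/15 · 0.125 = 0.016667, 1/5 · 0.24414 = 0.048828, 2/15 · 0.42188 = 0.05625, 1/15 · 0.66992 = 0.044661; summing to 0.18086.
Hence P(r = 3 | data) = (0.014063) / (0.18086) = 0.077754.

0.0778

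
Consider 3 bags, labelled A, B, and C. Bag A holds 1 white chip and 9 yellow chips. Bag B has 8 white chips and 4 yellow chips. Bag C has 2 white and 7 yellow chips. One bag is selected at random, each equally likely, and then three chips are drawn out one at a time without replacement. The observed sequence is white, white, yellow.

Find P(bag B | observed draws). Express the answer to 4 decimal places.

Under each hypothesis, the probability of the observed sequence is: P(data | bag A) = (1/10)(0/9) = 0; P(data | bag B) = (8/12)(7/11)(4/10) = 0.1697; P(data | bag C) = (2/9)(1/8)(7/7) = 0.027778.
Multiplying each by its prior: 1/3 · 0 = 0, 1/3 · 0.1697 = 0.056566, 1/3 · 0.027778 = 0.0092593; these sum to 0.065825.
Hence P(bag B | data) = (0.056566) / (0.065825) = 0.85934.

0.8593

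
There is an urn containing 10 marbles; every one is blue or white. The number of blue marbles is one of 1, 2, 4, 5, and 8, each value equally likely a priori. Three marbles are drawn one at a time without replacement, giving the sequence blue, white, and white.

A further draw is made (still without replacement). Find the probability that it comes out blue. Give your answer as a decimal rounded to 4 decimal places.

Compute the likelihood of the observed sequence for each case: P(data | r = 1) = (1/10)(9/9)(8/8) = 1/10; P(data | r = 2) = (2/10)(8/9)(7/8) = 7/45; P(data | r = 4) = (4/10)(6/9)(5/8) = 1/6; P(data | r = 5) = (5/10)(5/9)(4/8) = 5/36; P(data | r = 8) = (8/10)(2/9)(1/8) = 1/45.
Weighting by the prior gives 1/5 · 1/10 = 1/50, 1/5 · 7/45 = 7/225, 1/5 · 1/6 = 1/30, 1/5 · 5/36 = 1/36, 1/5 · 1/45 = 1/225; summing to 7/60.
Normalising, the posterior is P(r = 1 | data) = 6/35, P(r = 2 | data) = 4/15, P(r = 4 | data) = 2/7, P(r = 5 | data) = 5/21, P(r = 8 | data) = 4/105.
So P(blue next | data) = Σ P(blue next | H) P(H | data) = (0)(6/35) + (1/7)(4/15) + (3/7)(2/7) + (4/7)(5/21) + (1)(4/105) = 82/245.

0.3347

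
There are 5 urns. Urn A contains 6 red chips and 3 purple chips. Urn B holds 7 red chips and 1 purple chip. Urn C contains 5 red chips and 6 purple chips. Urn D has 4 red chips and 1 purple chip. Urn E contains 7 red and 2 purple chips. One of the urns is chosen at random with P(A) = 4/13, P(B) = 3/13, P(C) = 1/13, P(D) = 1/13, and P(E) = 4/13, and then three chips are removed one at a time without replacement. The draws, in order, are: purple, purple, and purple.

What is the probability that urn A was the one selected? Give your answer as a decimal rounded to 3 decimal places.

0.282

The likelihood of the observed sequence under each hypothesis: P(data | urn A) = (3/9)(2/8)(1/7) = 1/84; P(data | urn B) = (1/8)(0/7) = 0; P(data | urn C) = (6/11)(5/10)(4/9) = 4/33; P(data | urn D) = (1/5)(0/4) = 0; P(data | urn E) = (2/9)(1/8)(0/7) = 0.
Multiplying each by its prior: 4/13 · 1/84 = 1/273, 3/13 · 0 = 0, 1/13 · 4/33 = 4/429, 1/13 · 0 = 0, 4/13 · 0 = 0; these sum to 1/77.
Hence P(urn A | data) = (1/273) / (1/77) = 11/39.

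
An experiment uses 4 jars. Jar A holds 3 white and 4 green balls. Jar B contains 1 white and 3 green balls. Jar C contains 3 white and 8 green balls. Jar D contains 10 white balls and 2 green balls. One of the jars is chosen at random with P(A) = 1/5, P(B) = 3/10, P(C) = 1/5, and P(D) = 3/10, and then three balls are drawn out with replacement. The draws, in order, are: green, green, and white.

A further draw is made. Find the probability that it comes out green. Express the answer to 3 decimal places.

0.658

Compute the likelihood of the observed sequence for each case: P(data | jar A) = (4/7)(4/7)(3/7) = 0.13994; P(data | jar B) = (3/4)(3/4)(1/4) = 0.14062; P(data | jar C) = (8/11)(8/11)(3/11) = 0.14425; P(data | jar D) = (2/12)(2/12)(10/12) = 0.023148.
The prior-weighted likelihoods are 1/5 · 0.13994 = 0.027988, 3/10 · 0.14062 = 0.042188, 1/5 · 0.14425 = 0.02885, 3/10 · 0.023148 = 0.0069444; with total 0.10597.
The posterior is then P(jar A | data) = 0.26411, P(jar B | data) = 0.39811, P(jar C | data) = 0.27225, P(jar D | data) = 0.065532.
Averaging over the posterior, P(green next | data) = (4/7)(0.26411) + (3/4)(0.39811) + (8/11)(0.27225) + (1/6)(0.065532) = 0.65842.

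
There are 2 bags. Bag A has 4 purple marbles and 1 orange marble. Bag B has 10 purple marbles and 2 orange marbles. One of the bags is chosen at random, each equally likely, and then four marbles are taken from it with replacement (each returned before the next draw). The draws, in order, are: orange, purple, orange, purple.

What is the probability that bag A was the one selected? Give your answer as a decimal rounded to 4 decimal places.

Under each hypothesis, the probability of the observed sequence is: P(data | bag A) = (1/5)(4/5)(1/5)(4/5) = 0.0256; P(data | bag B) = (2/12)(10/12)(2/12)(10/12) = 0.01929.
The prior-weighted likelihoods are 1/2 · 0.0256 = 0.0128, 1/2 · 0.01929 = 0.0096451; summing to 0.022445.
So P(bag A | data) = (0.0128) / (0.022445) = 0.57028.

0.5703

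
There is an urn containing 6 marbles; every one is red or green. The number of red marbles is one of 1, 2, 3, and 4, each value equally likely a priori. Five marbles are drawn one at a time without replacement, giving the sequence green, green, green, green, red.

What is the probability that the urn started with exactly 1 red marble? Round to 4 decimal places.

For each hypothesis, P(data | H) works out to: P(data | r = 1) = (5/6)(4/5)(3/4)(2/3)(1/2) = 1/6; P(data | r = 2) = (4/6)(3/5)(2/4)(1/3)(2/2) = 1/15; P(data | r = 3) = (3/6)(2/5)(1/4)(0/3) = 0; P(data | r = 4) = (2/6)(1/5)(0/4) = 0.
Weighting by the prior gives 1/4 · 1/6 = 1/24, 1/4 · 1/15 = 1/60, 1/4 · 0 = 0, 1/4 · 0 = 0; summing to 7/120.
By Bayes' rule, P(r = 1 | data) = (1/24) / (7/120) = 5/7.

0.7143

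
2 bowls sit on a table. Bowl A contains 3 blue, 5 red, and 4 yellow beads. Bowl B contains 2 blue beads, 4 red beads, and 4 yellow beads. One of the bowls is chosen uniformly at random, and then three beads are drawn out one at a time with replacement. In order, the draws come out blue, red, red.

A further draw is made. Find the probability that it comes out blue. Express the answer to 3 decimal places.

0.229

Compute the likelihood of the observed sequence for each case: P(data | bowl A) = (3/12)(5/12)(5/12) = 0.043403; P(data | bowl B) = (2/10)(4/10)(4/10) = 0.032.
Weighting by the prior gives 1/2 · 0.043403 = 0.021701, 1/2 · 0.032 = 0.016; these sum to 0.037701.
Normalising, the posterior is P(bowl A | data) = 0.57561, P(bowl B | data) = 0.42439.
The predictive probability is P(blue next | data) = (1/4)(0.57561) + (1/5)(0.42439) = 0.22878.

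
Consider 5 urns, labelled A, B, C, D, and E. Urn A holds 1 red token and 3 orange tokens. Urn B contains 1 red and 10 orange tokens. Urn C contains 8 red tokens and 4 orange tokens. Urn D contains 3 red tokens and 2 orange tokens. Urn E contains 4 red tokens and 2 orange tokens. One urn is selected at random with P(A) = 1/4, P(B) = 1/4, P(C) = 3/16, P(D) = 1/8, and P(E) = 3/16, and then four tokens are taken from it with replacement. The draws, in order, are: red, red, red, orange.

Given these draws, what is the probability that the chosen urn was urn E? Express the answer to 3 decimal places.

Under each hypothesis, the probability of the observed sequence is: P(data | urn A) = (1/4)(1/4)(1/4)(3/4) = 0.011719; P(data | urn B) = (1/11)(1/11)(1/11)(10/11) = 0.00068301; P(data | urn C) = (8/12)(8/12)(8/12)(4/12) = 0.098765; P(data | urn D) = (3/5)(3/5)(3/5)(2/5) = 0.0864; P(data | urn E) = (4/6)(4/6)(4/6)(2/6) = 0.098765.
Weighting by the prior gives 1/4 · 0.011719 = 0.0029297, 1/4 · 0.00068301 = 0.00017075, 3/16 · 0.098765 = 0.018519, 1/8 · 0.0864 = 0.0108, 3/16 · 0.098765 = 0.018519; with total 0.050937.
By Bayes' rule, P(urn E | data) = (0.018519) / (0.050937) = 0.36355.

0.364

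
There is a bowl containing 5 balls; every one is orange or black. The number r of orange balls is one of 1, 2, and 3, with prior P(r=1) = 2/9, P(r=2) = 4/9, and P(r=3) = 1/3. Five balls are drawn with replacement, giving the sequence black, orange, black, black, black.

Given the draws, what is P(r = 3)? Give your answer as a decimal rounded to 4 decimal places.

0.1104

For each hypothesis, P(data | H) works out to: P(data | r = 1) = (4/5)(1/5)(4/5)(4/5)(4/5) = 0.08192; P(data | r = 2) = (3/5)(2/5)(3/5)(3/5)(3/5) = 0.05184; P(data | r = 3) = (2/5)(3/5)(2/5)(2/5)(2/5) = 0.01536.
Multiplying each by its prior: 2/9 · 0.08192 = 0.018204, 4/9 · 0.05184 = 0.02304, 1/3 · 0.01536 = 0.00512; with total 0.046364.
By Bayes' rule, P(r = 3 | data) = (0.00512) / (0.046364) = 0.11043.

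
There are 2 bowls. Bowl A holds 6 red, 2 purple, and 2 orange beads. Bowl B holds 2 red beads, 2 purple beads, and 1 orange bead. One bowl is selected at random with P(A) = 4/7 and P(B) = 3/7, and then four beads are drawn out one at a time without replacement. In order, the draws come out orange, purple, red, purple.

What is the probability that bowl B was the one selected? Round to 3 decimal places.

0.840

For each hypothesis, P(data | H) works out to: P(data | bowl A) = (2/10)(2/9)(6/8)(1/7) = 1/210; P(data | bowl B) = (1/5)(2/4)(2/3)(1/2) = 1/30.
Multiplying each by its prior: 4/7 · 1/210 = 2/735, 3/7 · 1/30 = 1/70; these sum to 5/294.
So P(bowl B | data) = (1/70) / (5/294) = 21/25.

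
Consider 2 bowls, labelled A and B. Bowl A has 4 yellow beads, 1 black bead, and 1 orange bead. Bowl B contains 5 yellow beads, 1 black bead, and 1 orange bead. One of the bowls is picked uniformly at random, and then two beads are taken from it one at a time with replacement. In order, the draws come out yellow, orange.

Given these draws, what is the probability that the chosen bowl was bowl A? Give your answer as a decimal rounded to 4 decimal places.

Under each hypothesis, the probability of the observed sequence is: P(data | bowl A) = (4/6)(1/6) = 1/9; P(data | bowl B) = (5/7)(1/7) = 5/49.
Multiplying each by its prior: 1/2 · 1/9 = 1/18, 1/2 · 5/49 = 5/98; these sum to 47/441.
By Bayes' rule, P(bowl A | data) = (1/18) / (47/441) = 49/94.

0.5213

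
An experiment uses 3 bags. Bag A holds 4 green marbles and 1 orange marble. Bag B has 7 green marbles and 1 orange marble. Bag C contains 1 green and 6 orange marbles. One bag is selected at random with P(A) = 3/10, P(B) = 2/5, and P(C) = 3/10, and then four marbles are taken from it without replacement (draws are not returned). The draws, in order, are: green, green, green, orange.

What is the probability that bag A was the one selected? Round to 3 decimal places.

For each hypothesis, P(data | H) works out to: P(data | bag A) = (4/5)(3/4)(2/3)(1/2) = 1/5; P(data | bag B) = (7/8)(6/7)(5/6)(1/5) = 1/8; P(data | bag C) = (1/7)(0/6) = 0.
Weighting by the prior gives 3/10 · 1/5 = 3/50, 2/5 · 1/8 = 1/20, 3/10 · 0 = 0; with total 11/100.
Therefore the posterior P(bag A | data) = (3/50) / (11/100) = 6/11.

0.545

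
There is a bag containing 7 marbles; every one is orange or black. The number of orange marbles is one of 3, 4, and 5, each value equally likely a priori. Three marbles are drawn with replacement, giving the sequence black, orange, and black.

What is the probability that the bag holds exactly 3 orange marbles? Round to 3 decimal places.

Compute the likelihood of the observed sequence for each case: P(data | r = 3) = (4/7)(3/7)(4/7) = 0.13994; P(data | r = 4) = (3/7)(4/7)(3/7) = 0.10496; P(data | r = 5) = (2/7)(5/7)(2/7) = 0.058309.
The prior-weighted likelihoods are 1/3 · 0.13994 = 0.046647, 1/3 · 0.10496 = 0.034985, 1/3 · 0.058309 = 0.019436; with total 0.10107.
Hence P(r = 3 | data) = (0.046647) / (0.10107) = 0.46154.

0.462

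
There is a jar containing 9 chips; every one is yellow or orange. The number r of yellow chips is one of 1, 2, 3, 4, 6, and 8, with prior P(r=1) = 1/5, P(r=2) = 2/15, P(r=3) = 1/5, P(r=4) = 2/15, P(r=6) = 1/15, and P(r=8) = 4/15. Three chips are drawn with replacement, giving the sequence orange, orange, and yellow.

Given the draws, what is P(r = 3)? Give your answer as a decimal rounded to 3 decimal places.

The likelihood of the observed sequence under each hypothesis: P(data | r = 1) = (8/9)(8/9)(1/9) = 0.087791; P(data | r = 2) = (7/9)(7/9)(2/9) = 0.13443; P(data | r = 3) = (6/9)(6/9)(3/9) = 0.14815; P(data | r = 4) = (5/9)(5/9)(4/9) = 0.13717; P(data | r = 6) = (3/9)(3/9)(6/9) = 0.074074; P(data | r = 8) = (1/9)(1/9)(8/9) = 0.010974.
Multiplying each by its prior: 1/5 · 0.087791 = 0.017558, 2/15 · 0.13443 = 0.017924, 1/5 · 0.14815 = 0.02963, 2/15 · 0.13717 = 0.01829, 1/15 · 0.074074 = 0.0049383, 4/15 · 0.010974 = 0.0029264; with total 0.091267.
So P(r = 3 | data) = (0.02963) / (0.091267) = 0.32465.

0.325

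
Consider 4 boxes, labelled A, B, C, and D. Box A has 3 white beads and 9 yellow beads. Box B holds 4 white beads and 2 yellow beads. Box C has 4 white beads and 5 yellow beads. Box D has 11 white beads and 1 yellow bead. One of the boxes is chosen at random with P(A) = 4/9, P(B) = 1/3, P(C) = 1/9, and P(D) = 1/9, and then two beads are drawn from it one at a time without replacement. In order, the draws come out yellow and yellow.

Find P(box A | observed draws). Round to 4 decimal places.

Compute the likelihood of the observed sequence for each case: P(data | box A) = (9/12)(8/11) = 0.54545; P(data | box B) = (2/6)(1/5) = 0.066667; P(data | box C) = (5/9)(4/8) = 0.27778; P(data | box D) = (1/12)(0/11) = 0.
Weighting by the prior gives 4/9 · 0.54545 = 0.24242, 1/3 · 0.066667 = 0.022222, 1/9 · 0.27778 = 0.030864, 1/9 · 0 = 0; these sum to 0.29551.
By Bayes' rule, P(box A | data) = (0.24242) / (0.29551) = 0.82036.

0.8204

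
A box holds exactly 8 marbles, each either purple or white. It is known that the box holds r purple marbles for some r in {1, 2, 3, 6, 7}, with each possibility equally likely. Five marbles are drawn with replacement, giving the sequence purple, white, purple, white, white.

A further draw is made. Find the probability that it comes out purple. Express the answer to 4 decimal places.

Compute the likelihood of the observed sequence for each case: P(data | r = 1) = (1/8)(7/8)(1/8)(7/8)(7/8) = 0.010468; P(data | r = 2) = (2/8)(6/8)(2/8)(6/8)(6/8) = 0.026367; P(data | r = 3) = (3/8)(5/8)(3/8)(5/8)(5/8) = 0.034332; P(data | r = 6) = (6/8)(2/8)(6/8)(2/8)(2/8) = 0.0087891; P(data | r = 7) = (7/8)(1/8)(7/8)(1/8)(1/8) = 0.0014954.
Multiplying each by its prior: 1/5 · 0.010468 = 0.0020935, 1/5 · 0.026367 = 0.0052734, 1/5 · 0.034332 = 0.0068665, 1/5 · 0.0087891 = 0.0017578, 1/5 · 0.0014954 = 0.00029907; with total 0.01629.
Dividing through by the total gives posterior P(r = 1 | data) = 0.12851, P(r = 2 | data) = 0.32372, P(r = 3 | data) = 0.42151, P(r = 6 | data) = 0.10791, P(r = 7 | data) = 0.018359.
The predictive probability is P(purple next | data) = (1/8)(0.12851) + (1/4)(0.32372) + (3/8)(0.42151) + (3/4)(0.10791) + (7/8)(0.018359) = 0.35205.

0.3521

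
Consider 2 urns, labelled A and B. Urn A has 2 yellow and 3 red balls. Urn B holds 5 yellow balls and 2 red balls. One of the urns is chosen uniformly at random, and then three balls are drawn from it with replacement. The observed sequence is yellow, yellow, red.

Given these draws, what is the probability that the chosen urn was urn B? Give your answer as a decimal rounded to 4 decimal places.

Compute the likelihood of the observed sequence for each case: P(data | urn A) = (2/5)(2/5)(3/5) = 0.096; P(data | urn B) = (5/7)(5/7)(2/7) = 0.14577.
Multiplying each by its prior: 1/2 · 0.096 = 0.048, 1/2 · 0.14577 = 0.072886; with total 0.12089.
Hence P(urn B | data) = (0.072886) / (0.12089) = 0.60293.

0.6029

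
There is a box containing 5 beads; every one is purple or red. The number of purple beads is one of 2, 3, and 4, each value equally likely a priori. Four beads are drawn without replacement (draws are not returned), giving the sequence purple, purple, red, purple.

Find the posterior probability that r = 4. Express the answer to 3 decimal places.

Under each hypothesis, the probability of the observed sequence is: P(data | r = 2) = (2/5)(1/4)(3/3)(0/2) = 0; P(data | r = 3) = (3/5)(2/4)(2/3)(1/2) = 1/10; P(data | r = 4) = (4/5)(3/4)(1/3)(2/2) = 1/5.
Weighting by the prior gives 1/3 · 0 = 0, 1/3 · 1/10 = 1/30, 1/3 · 1/5 = 1/15; these sum to 1/10.
Hence P(r = 4 | data) = (1/15) / (1/10) = 2/3.

0.667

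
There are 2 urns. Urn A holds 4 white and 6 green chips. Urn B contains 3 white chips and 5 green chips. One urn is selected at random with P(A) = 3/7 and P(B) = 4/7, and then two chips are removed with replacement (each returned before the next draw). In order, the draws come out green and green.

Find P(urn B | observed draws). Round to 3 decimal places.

For each hypothesis, P(data | H) works out to: P(data | urn A) = (6/10)(6/10) = 9/25; P(data | urn B) = (5/8)(5/8) = 25/64.
Weighting by the prior gives 3/7 · 9/25 = 27/175, 4/7 · 25/64 = 25/112; these sum to 151/400.
Therefore the posterior P(urn B | data) = (25/112) / (151/400) = 625/1057.

0.591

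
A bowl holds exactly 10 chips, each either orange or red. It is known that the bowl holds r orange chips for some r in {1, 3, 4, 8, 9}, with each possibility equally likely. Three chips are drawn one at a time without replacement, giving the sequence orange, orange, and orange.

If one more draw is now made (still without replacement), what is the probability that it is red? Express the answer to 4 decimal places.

0.2236

Under each hypothesis, the probability of the observed sequence is: P(data | r = 1) = (1/10)(0/9) = 0; P(data | r = 3) = (3/10)(2/9)(1/8) = 1/120; P(data | r = 4) = (4/10)(3/9)(2/8) = 1/30; P(data | r = 8) = (8/10)(7/9)(6/8) = 7/15; P(data | r = 9) = (9/10)(8/9)(7/8) = 7/10.
The prior-weighted likelihoods are 1/5 · 0 = 0, 1/5 · 1/120 = 1/600, 1/5 · 1/30 = 1/150, 1/5 · 7/15 = 7/75, 1/5 · 7/10 = 7/50; summing to 29/120.
The posterior is then P(r = 1 | data) = 0, P(r = 3 | data) = 0.0068966, P(r = 4 | data) = 0.027586, P(r = 8 | data) = 0.38621, P(r = 9 | data) = 0.57931.
Averaging over the posterior, P(red next | data) = (1)(0.0068966) + (6/7)(0.027586) + (2/7)(0.38621) + (1/7)(0.57931) = 0.22365.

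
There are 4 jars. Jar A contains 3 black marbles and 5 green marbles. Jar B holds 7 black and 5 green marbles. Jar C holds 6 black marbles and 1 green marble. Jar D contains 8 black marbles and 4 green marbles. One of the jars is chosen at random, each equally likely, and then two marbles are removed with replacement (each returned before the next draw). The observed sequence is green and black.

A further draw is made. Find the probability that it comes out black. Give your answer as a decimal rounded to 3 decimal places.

0.587

Compute the likelihood of the observed sequence for each case: P(data | jar A) = (5/8)(3/8) = 0.23438; P(data | jar B) = (5/12)(7/12) = 0.24306; P(data | jar C) = (1/7)(6/7) = 0.12245; P(data | jar D) = (4/12)(8/12) = 0.22222.
Weighting by the prior gives 1/4 · 0.23438 = 0.058594, 1/4 · 0.24306 = 0.060764, 1/4 · 0.12245 = 0.030612, 1/4 · 0.22222 = 0.055556; these sum to 0.20553.
The posterior is then P(jar A | data) = 0.28509, P(jar B | data) = 0.29565, P(jar C | data) = 0.14895, P(jar D | data) = 0.27031.
The predictive probability is P(black next | data) = (3/8)(0.28509) + (7/12)(0.29565) + (6/7)(0.14895) + (2/3)(0.27031) = 0.58725.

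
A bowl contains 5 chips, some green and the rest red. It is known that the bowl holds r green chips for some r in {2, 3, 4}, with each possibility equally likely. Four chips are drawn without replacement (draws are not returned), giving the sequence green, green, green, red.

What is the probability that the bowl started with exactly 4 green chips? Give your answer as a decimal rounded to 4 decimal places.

0.6667

For each hypothesis, P(data | H) works out to: P(data | r = 2) = (2/5)(1/4)(0/3) = 0; P(data | r = 3) = (3/5)(2/4)(1/3)(2/2) = 1/10; P(data | r = 4) = (4/5)(3/4)(2/3)(1/2) = 1/5.
Weighting by the prior gives 1/3 · 0 = 0, 1/3 · 1/10 = 1/30, 1/3 · 1/5 = 1/15; these sum to 1/10.
By Bayes' rule, P(r = 4 | data) = (1/15) / (1/10) = 2/3.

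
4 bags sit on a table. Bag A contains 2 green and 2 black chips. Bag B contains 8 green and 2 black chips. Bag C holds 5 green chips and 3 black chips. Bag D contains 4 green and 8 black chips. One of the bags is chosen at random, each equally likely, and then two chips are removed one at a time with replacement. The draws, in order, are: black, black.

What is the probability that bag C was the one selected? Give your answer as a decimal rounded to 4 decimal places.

The likelihood of the observed sequence under each hypothesis: P(data | bag A) = (2/4)(2/4) = 0.25; P(data | bag B) = (2/10)(2/10) = 0.04; P(data | bag C) = (3/8)(3/8) = 0.14062; P(data | bag D) = (8/12)(8/12) = 0.44444.
Multiplying each by its prior: 1/4 · 0.25 = 0.0625, 1/4 · 0.04 = 0.01, 1/4 · 0.14062 = 0.035156, 1/4 · 0.44444 = 0.11111; summing to 0.21877.
So P(bag C | data) = (0.035156) / (0.21877) = 0.1607.

0.1607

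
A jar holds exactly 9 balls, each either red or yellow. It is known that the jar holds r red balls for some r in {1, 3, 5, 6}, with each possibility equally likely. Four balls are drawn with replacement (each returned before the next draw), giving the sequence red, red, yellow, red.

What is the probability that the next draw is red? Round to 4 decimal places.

For each hypothesis, P(data | H) works out to: P(data | r = 1) = (1/9)(1/9)(8/9)(1/9) = 0.0012193; P(data | r = 3) = (3/9)(3/9)(6/9)(3/9) = 0.024691; P(data | r = 5) = (5/9)(5/9)(4/9)(5/9) = 0.076208; P(data | r = 6) = (6/9)(6/9)(3/9)(6/9) = 0.098765.
The prior-weighted likelihoods are 1/4 · 0.0012193 = 0.00030483, 1/4 · 0.024691 = 0.0061728, 1/4 · 0.076208 = 0.019052, 1/4 · 0.098765 = 0.024691; summing to 0.050221.
Normalising, the posterior is P(r = 1 | data) = 0.0060698, P(r = 3 | data) = 0.12291, P(r = 5 | data) = 0.37936, P(r = 6 | data) = 0.49165.
So P(red next | data) = Σ P(red next | H) P(H | data) = (1/9)(0.0060698) + (1/3)(0.12291) + (5/9)(0.37936) + (2/3)(0.49165) = 0.58017.

0.5802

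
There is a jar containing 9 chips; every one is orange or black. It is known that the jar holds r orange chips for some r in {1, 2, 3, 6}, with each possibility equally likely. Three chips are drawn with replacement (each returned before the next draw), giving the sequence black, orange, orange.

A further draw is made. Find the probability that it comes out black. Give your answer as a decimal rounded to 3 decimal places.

0.510

Compute the likelihood of the observed sequence for each case: P(data | r = 1) = (8/9)(1/9)(1/9) = 8/729; P(data | r = 2) = (7/9)(2/9)(2/9) = 28/729; P(data | r = 3) = (6/9)(3/9)(3/9) = 2/27; P(data | r = 6) = (3/9)(6/9)(6/9) = 4/27.
The prior-weighted likelihoods are 1/4 · 8/729 = 2/729, 1/4 · 28/729 = 7/729, 1/4 · 2/27 = 1/54, 1/4 · 4/27 = 1/27; these sum to 11/162.
The posterior is then P(r = 1 | data) = 4/99, P(r = 2 | data) = 14/99, P(r = 3 | data) = 3/11, P(r = 6 | data) = 6/11.
The predictive probability is P(black next | data) = (8/9)(4/99) + (7/9)(14/99) + (2/3)(3/11) + (1/3)(6/11) = 454/891.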